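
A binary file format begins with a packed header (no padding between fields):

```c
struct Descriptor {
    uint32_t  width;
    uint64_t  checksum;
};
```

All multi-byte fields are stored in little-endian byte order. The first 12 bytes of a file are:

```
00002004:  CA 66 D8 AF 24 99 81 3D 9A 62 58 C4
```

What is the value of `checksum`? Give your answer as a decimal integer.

`checksum` follows `width` (4 bytes), so it starts at byte offset 4 and occupies 8 bytes.
Bytes at offsets 4..11: 24 99 81 3D 9A 62 58 C4.
Little-endian: lowest address holds the least-significant byte.
Reassemble most-significant byte first: C4 58 62 9A 3D 81 99 24 → 0xC458629A3D819924.
0xC458629A3D819924 = 14148166643980802340.

14148166643980802340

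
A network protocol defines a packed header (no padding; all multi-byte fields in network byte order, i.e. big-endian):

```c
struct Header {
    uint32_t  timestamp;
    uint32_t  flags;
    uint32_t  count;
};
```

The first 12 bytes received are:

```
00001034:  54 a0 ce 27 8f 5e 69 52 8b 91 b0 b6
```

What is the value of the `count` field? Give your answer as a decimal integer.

2341580982

`count` follows `timestamp` (4 B), `flags` (4 B), so it starts at offset 4 + 4 = 8 and occupies 4 bytes.
Bytes at offsets 8..11: 8B 91 B0 B6.
In big-endian order the high byte comes first in memory.
The bytes are already most-significant first: 0x8B91B0B6.
0x8B91B0B6 = 2341580982.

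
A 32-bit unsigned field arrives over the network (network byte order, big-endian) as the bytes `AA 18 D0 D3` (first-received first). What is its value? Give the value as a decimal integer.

2853753043

In big-endian order the high byte comes first in memory.
The bytes are already most-significant first: 0xAA18D0D3.
0xAA18D0D3 = 2853753043.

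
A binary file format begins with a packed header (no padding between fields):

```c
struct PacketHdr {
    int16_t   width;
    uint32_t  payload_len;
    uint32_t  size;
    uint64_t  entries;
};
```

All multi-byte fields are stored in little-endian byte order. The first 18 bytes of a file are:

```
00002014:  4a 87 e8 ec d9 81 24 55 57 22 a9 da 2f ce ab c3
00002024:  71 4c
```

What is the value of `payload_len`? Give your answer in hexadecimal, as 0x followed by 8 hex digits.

`payload_len` follows `width` (2 bytes), so it starts at byte offset 2 and occupies 4 bytes.
Bytes at offsets 2..5: E8 EC D9 81.
Little-endian stores the least-significant byte at the lowest address.
Reassemble most-significant byte first: 81 D9 EC E8 → 0x81D9ECE8.

0x81D9ECE8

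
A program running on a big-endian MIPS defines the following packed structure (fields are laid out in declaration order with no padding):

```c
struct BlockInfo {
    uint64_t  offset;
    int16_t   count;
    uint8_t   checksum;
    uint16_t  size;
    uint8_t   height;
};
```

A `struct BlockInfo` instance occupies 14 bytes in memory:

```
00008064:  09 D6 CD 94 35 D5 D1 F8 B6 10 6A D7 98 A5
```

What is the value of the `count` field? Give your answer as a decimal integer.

`count` follows `offset` (8 bytes), so it starts at byte offset 8 and occupies 2 bytes.
Bytes at offsets 8..9: B6 10.
Big-endian: lowest address holds the most-significant byte.
The bytes are already most-significant first: 0xB610.
Top bit is set, so as a signed 16-bit value this is 0xB610 − 2^16 = -18928.

-18928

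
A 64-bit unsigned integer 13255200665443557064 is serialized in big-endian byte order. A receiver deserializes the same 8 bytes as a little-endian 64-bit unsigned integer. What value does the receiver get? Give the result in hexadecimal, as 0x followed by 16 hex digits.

13255200665443557064 in 64-bit hexadecimal is 0xB7F3EEC6B248DEC8.
Stored big-endian, the bytes at ascending addresses are B7 F3 EE C6 B2 48 DE C8.
Read back as little-endian, the first byte is least significant, giving 0xC8DE48B2C6EEF3B7.

0xC8DE48B2C6EEF3B7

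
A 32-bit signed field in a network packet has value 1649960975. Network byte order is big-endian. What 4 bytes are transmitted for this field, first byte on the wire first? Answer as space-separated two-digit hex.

62 58 68 0F

1649960975 in hexadecimal, padded to 32 bits, is 0x6258680F.
Split into bytes (most-significant first): 62 58 68 0F.
In big-endian order the high byte comes first in memory.
So the memory order matches the most-significant-first order: 62 58 68 0F.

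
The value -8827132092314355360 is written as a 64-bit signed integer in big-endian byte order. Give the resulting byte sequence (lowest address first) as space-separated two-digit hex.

Two's complement of -8827132092314355360 in 64 bits: 8827132092314355360 = 0x7A8045DEABD906A0; invert → 0x857FBA215426F95F; add 1 → 0x857FBA215426F960.
Split into bytes (most-significant first): 85 7F BA 21 54 26 F9 60.
Big-endian: lowest address holds the most-significant byte.
So the memory order matches the most-significant-first order: 85 7F BA 21 54 26 F9 60.

85 7F BA 21 54 26 F9 60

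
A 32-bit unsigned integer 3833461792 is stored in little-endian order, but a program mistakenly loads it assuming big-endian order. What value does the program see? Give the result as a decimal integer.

3833461792 in 32-bit hexadecimal is 0xE47DFC20.
Stored little-endian, the bytes at ascending addresses are 20 FC 7D E4.
Read back as big-endian, the last byte is least significant, giving 0x20FC7DE4.
0x20FC7DE4 = 553418212.

553418212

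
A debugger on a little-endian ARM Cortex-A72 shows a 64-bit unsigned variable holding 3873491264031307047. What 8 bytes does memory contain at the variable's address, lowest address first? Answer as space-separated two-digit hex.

3873491264031307047 in hexadecimal, padded to 64 bits, is 0x35C167C8312A3527.
Split into bytes (most-significant first): 35 C1 67 C8 31 2A 35 27.
Little-endian stores the least-significant byte at the lowest address.
So at ascending addresses the bytes are 27 35 2A 31 C8 67 C1 35.

27 35 2A 31 C8 67 C1 35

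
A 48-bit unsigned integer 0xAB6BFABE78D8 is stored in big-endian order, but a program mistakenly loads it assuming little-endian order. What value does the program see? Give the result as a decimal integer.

Stored big-endian, the bytes at ascending addresses are AB 6B FA BE 78 D8.
Read back as little-endian, the first byte is least significant, giving 0xD878BEFA6BAB.
0xD878BEFA6BAB = 238013111757739.

238013111757739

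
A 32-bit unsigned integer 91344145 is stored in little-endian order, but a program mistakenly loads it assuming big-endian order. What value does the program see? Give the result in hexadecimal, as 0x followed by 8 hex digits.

91344145 in 32-bit hexadecimal is 0x0571CD11.
Stored little-endian, the bytes at ascending addresses are 11 CD 71 05.
Read back as big-endian, the last byte is least significant, giving 0x11CD7105.

0x11CD7105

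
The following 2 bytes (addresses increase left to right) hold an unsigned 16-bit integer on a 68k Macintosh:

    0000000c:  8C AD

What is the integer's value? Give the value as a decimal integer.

In big-endian order the high byte comes first in memory.
The bytes are already most-significant first: 0x8CAD.
0x8CAD = 36013.

36013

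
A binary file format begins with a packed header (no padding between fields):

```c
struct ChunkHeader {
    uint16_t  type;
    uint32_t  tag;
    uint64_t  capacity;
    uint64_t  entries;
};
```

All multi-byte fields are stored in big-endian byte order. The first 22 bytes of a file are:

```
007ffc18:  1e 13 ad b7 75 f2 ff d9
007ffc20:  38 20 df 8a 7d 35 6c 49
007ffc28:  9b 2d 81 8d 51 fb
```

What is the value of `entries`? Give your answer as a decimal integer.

`entries` follows `type` (2 B), `tag` (4 B), `capacity` (8 B), so it starts at offset 2 + 4 + 8 = 14 and occupies 8 bytes.
Bytes at offsets 14..21: 6C 49 9B 2D 81 8D 51 FB.
In big-endian order the high byte comes first in memory.
The bytes are already most-significant first: 0x6C499B2D818D51FB.
0x6C499B2D818D51FB = 7802938449145451003.

7802938449145451003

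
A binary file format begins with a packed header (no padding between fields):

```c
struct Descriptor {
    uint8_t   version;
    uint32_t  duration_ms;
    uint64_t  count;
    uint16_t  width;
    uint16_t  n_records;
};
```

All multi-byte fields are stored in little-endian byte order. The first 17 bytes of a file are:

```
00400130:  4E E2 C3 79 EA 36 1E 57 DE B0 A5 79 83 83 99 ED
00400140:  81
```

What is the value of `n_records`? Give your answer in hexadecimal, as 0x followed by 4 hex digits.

`n_records` follows `version` (1 B), `duration_ms` (4 B), `count` (8 B), `width` (2 B), so it starts at offset 1 + 4 + 8 + 2 = 15 and occupies 2 bytes.
Bytes at offsets 15..16: ED 81.
In little-endian order the low byte comes first in memory.
Reassemble most-significant byte first: 81 ED → 0x81ED.

0x81ED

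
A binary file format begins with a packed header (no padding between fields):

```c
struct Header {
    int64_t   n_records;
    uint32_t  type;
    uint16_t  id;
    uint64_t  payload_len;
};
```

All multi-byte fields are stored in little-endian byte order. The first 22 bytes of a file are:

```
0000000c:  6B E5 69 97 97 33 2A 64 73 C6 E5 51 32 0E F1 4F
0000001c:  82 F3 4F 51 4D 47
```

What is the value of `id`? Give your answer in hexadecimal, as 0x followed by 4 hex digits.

`id` follows `n_records` (8 B), `type` (4 B), so it starts at offset 8 + 4 = 12 and occupies 2 bytes.
Bytes at offsets 12..13: 32 0E.
Little-endian: lowest address holds the least-significant byte.
Reassemble most-significant byte first: 0E 32 → 0x0E32.

0x0E32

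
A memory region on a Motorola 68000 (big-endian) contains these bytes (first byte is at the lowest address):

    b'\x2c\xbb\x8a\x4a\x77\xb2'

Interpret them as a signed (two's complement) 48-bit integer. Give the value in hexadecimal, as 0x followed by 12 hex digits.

In big-endian order the high byte comes first in memory.
The bytes are already most-significant first: 0x2CBB8A4A77B2.

0x2CBB8A4A77B2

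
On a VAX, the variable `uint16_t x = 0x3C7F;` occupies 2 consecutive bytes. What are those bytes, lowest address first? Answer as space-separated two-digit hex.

Split into bytes (most-significant first): 3C 7F.
Little-endian stores the least-significant byte at the lowest address.
So at ascending addresses the bytes are 7F 3C.

7F 3C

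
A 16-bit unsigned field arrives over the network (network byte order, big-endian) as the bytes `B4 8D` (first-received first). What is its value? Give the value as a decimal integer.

46221

Big-endian: lowest address holds the most-significant byte.
The bytes are already most-significant first: 0xB48D.
0xB48D = 46221.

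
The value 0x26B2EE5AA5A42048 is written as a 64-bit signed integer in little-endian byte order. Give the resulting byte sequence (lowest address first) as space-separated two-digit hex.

Split into bytes (most-significant first): 26 B2 EE 5A A5 A4 20 48.
In little-endian order the low byte comes first in memory.
So at ascending addresses the bytes are 48 20 A4 A5 5A EE B2 26.

48 20 A4 A5 5A EE B2 26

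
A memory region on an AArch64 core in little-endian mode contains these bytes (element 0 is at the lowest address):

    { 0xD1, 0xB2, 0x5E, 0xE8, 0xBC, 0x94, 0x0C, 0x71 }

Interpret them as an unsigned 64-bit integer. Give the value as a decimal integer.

Little-endian: lowest address holds the least-significant byte.
Reassemble most-significant byte first: 71 0C 94 BC E8 5E B2 D1 → 0x710C94BCE85EB2D1.
0x710C94BCE85EB2D1 = 8146049365079667409.

8146049365079667409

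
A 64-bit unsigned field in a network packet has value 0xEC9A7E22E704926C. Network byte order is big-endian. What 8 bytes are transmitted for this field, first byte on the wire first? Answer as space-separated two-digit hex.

EC 9A 7E 22 E7 04 92 6C

Split into bytes (most-significant first): EC 9A 7E 22 E7 04 92 6C.
Big-endian stores the most-significant byte at the lowest address.
So the memory order matches the most-significant-first order: EC 9A 7E 22 E7 04 92 6C.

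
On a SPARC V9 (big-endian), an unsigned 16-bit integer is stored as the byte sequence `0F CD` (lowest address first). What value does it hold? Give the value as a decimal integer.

In big-endian order the high byte comes first in memory.
The bytes are already most-significant first: 0x0FCD.
0x0FCD = 4045.

4045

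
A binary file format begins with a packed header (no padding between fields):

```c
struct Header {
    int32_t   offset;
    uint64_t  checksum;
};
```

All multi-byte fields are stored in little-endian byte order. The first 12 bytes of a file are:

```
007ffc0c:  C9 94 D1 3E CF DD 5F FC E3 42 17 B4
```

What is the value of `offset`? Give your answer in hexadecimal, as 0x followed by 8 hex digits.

`offset` is the first field, at byte offset 0, occupying 4 bytes.
Bytes at offsets 0..3: C9 94 D1 3E.
Little-endian: lowest address holds the least-significant byte.
Reassemble most-significant byte first: 3E D1 94 C9 → 0x3ED194C9.

0x3ED194C9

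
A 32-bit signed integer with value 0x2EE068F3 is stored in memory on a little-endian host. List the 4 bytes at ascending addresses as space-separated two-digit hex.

F3 68 E0 2E

Split into bytes (most-significant first): 2E E0 68 F3.
Little-endian: lowest address holds the least-significant byte.
So at ascending addresses the bytes are F3 68 E0 2E.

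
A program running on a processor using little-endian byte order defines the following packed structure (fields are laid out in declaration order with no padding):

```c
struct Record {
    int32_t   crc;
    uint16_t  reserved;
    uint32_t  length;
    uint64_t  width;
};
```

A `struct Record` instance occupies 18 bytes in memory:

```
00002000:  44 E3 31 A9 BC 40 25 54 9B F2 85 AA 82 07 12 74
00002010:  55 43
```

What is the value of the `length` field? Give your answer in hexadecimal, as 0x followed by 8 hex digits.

`length` follows `crc` (4 B), `reserved` (2 B), so it starts at offset 4 + 2 = 6 and occupies 4 bytes.
Bytes at offsets 6..9: 25 54 9B F2.
Little-endian stores the least-significant byte at the lowest address.
Reassemble most-significant byte first: F2 9B 54 25 → 0xF29B5425.

0xF29B5425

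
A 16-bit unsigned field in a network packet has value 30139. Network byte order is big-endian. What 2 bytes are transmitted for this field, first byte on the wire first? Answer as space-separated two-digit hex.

75 BB

30139 in hexadecimal, padded to 16 bits, is 0x75BB.
Split into bytes (most-significant first): 75 BB.
Big-endian: lowest address holds the most-significant byte.
So the memory order matches the most-significant-first order: 75 BB.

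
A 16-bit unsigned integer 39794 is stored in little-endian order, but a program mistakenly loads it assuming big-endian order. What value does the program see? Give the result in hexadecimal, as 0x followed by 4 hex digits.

39794 in 16-bit hexadecimal is 0x9B72.
Stored little-endian, the bytes at ascending addresses are 72 9B.
Read back as big-endian, the last byte is least significant, giving 0x729B.

0x729B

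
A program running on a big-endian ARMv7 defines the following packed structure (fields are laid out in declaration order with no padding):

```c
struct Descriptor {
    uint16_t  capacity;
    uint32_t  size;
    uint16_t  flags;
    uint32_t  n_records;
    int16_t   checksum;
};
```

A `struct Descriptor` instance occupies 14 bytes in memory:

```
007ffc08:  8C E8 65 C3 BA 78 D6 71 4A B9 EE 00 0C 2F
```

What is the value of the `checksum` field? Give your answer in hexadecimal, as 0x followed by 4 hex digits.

0x0C2F

`checksum` follows `capacity` (2 B), `size` (4 B), `flags` (2 B), `n_records` (4 B), so it starts at offset 2 + 4 + 2 + 4 = 12 and occupies 2 bytes.
Bytes at offsets 12..13: 0C 2F.
In big-endian order the high byte comes first in memory.
The bytes are already most-significant first: 0x0C2F.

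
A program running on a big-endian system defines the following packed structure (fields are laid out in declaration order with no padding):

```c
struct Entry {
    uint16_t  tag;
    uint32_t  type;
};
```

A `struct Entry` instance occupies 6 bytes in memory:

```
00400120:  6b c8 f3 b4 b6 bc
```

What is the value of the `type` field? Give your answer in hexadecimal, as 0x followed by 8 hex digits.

0xF3B4B6BC

`type` follows `tag` (2 bytes), so it starts at byte offset 2 and occupies 4 bytes.
Bytes at offsets 2..5: F3 B4 B6 BC.
Big-endian: lowest address holds the most-significant byte.
The bytes are already most-significant first: 0xF3B4B6BC.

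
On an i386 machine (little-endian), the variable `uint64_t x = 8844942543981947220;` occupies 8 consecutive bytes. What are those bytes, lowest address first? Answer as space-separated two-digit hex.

54 A9 C8 98 61 8C BF 7A

8844942543981947220 in hexadecimal, padded to 64 bits, is 0x7ABF8C6198C8A954.
Split into bytes (most-significant first): 7A BF 8C 61 98 C8 A9 54.
Little-endian stores the least-significant byte at the lowest address.
So at ascending addresses the bytes are 54 A9 C8 98 61 8C BF 7A.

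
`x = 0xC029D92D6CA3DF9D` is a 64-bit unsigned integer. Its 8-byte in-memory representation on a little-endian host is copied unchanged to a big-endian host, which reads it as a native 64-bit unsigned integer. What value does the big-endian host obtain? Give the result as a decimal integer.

Stored little-endian, the bytes at ascending addresses are 9D DF A3 6C 2D D9 29 C0.
Read back as big-endian, the last byte is least significant, giving 0x9DDFA36C2DD929C0.
0x9DDFA36C2DD929C0 = 11375990868782164416.

11375990868782164416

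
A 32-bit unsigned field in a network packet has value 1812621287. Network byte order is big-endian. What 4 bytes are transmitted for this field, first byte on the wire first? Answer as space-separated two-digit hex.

1812621287 in hexadecimal, padded to 32 bits, is 0x6C0A67E7.
Split into bytes (most-significant first): 6C 0A 67 E7.
Big-endian: lowest address holds the most-significant byte.
So the memory order matches the most-significant-first order: 6C 0A 67 E7.

6C 0A 67 E7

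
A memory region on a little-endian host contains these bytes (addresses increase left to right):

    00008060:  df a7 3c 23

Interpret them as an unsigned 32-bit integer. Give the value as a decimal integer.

591177695

Little-endian: lowest address holds the least-significant byte.
Reassemble most-significant byte first: 23 3C A7 DF → 0x233CA7DF.
0x233CA7DF = 591177695.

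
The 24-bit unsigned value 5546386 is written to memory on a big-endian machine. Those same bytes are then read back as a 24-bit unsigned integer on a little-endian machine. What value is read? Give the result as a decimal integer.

5546386 in 24-bit hexadecimal is 0x54A192.
Stored big-endian, the bytes at ascending addresses are 54 A1 92.
Read back as little-endian, the first byte is least significant, giving 0x92A154.
0x92A154 = 9609556.

9609556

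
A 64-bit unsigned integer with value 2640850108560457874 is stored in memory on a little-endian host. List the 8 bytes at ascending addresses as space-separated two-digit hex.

92 40 CC 91 2E 2F A6 24

2640850108560457874 in hexadecimal, padded to 64 bits, is 0x24A62F2E91CC4092.
Split into bytes (most-significant first): 24 A6 2F 2E 91 CC 40 92.
In little-endian order the low byte comes first in memory.
So at ascending addresses the bytes are 92 40 CC 91 2E 2F A6 24.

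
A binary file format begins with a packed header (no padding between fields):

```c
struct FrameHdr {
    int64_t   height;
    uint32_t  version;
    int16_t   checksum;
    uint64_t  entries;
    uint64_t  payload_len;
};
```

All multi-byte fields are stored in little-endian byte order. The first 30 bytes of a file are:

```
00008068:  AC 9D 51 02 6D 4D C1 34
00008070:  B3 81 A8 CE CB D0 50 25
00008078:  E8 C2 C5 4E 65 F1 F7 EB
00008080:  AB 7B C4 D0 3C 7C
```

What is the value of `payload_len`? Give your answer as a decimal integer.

8952259701612735479

`payload_len` follows `height` (8 B), `version` (4 B), `checksum` (2 B), `entries` (8 B), so it starts at offset 8 + 4 + 2 + 8 = 22 and occupies 8 bytes.
Bytes at offsets 22..29: F7 EB AB 7B C4 D0 3C 7C.
Little-endian stores the least-significant byte at the lowest address.
Reassemble most-significant byte first: 7C 3C D0 C4 7B AB EB F7 → 0x7C3CD0C47BABEBF7.
0x7C3CD0C47BABEBF7 = 8952259701612735479.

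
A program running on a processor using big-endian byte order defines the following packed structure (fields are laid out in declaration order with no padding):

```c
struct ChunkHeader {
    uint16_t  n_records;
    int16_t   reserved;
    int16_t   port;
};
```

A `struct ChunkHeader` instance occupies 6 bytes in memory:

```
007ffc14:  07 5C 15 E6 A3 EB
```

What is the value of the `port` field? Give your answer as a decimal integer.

-23573

`port` follows `n_records` (2 B), `reserved` (2 B), so it starts at offset 2 + 2 = 4 and occupies 2 bytes.
Bytes at offsets 4..5: A3 EB.
In big-endian order the high byte comes first in memory.
The bytes are already most-significant first: 0xA3EB.
Top bit is set, so as a signed 16-bit value this is 0xA3EB − 2^16 = -23573.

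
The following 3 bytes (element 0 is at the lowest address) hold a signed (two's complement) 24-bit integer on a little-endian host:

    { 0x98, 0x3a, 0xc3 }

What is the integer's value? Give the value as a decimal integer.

-3982696

Little-endian: lowest address holds the least-significant byte.
Reassemble most-significant byte first: C3 3A 98 → 0xC33A98.
Top bit is set, so as a signed 24-bit value this is 0xC33A98 − 2^24 = -3982696.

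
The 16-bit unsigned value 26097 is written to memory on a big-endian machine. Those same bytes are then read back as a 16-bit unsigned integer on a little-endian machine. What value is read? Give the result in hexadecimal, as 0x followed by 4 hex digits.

0xF165

26097 in 16-bit hexadecimal is 0x65F1.
Stored big-endian, the bytes at ascending addresses are 65 F1.
Read back as little-endian, the first byte is least significant, giving 0xF165.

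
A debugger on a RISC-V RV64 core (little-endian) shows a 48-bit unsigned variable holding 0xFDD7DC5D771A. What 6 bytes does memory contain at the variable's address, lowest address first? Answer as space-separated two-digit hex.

1A 77 5D DC D7 FD

Split into bytes (most-significant first): FD D7 DC 5D 77 1A.
Little-endian: lowest address holds the least-significant byte.
So at ascending addresses the bytes are 1A 77 5D DC D7 FD.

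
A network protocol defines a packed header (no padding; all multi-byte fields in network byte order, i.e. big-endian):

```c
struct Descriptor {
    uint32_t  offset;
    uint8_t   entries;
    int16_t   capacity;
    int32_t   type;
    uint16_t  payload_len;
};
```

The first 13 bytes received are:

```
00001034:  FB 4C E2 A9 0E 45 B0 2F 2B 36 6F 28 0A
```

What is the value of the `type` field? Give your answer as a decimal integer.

791361135

`type` follows `offset` (4 B), `entries` (1 B), `capacity` (2 B), so it starts at offset 4 + 1 + 2 = 7 and occupies 4 bytes.
Bytes at offsets 7..10: 2F 2B 36 6F.
Big-endian stores the most-significant byte at the lowest address.
The bytes are already most-significant first: 0x2F2B366F.
0x2F2B366F = 791361135.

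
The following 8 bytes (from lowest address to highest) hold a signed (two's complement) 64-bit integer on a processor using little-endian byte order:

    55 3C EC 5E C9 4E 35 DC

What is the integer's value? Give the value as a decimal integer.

In little-endian order the low byte comes first in memory.
Reassemble most-significant byte first: DC 35 4E C9 5E EC 3C 55 → 0xDC354EC95EEC3C55.
Top bit is set, so as a signed 64-bit value this is 0xDC354EC95EEC3C55 − 2^64 = -2579068584811807659.

-2579068584811807659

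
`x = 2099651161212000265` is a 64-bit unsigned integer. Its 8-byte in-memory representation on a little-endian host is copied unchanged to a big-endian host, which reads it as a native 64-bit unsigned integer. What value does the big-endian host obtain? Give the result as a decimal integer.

2099651161212000265 in 64-bit hexadecimal is 0x1D23759B50471809.
Stored little-endian, the bytes at ascending addresses are 09 18 47 50 9B 75 23 1D.
Read back as big-endian, the last byte is least significant, giving 0x091847509B75231D.
0x091847509B75231D = 655352157313508125.

655352157313508125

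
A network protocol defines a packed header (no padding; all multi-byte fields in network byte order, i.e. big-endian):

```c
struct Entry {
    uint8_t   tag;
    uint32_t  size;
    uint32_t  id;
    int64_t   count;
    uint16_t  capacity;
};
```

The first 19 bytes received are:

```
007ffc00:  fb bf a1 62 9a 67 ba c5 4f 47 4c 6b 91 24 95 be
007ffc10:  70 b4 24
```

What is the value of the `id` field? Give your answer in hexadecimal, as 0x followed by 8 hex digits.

`id` follows `tag` (1 B), `size` (4 B), so it starts at offset 1 + 4 = 5 and occupies 4 bytes.
Bytes at offsets 5..8: 67 BA C5 4F.
In big-endian order the high byte comes first in memory.
The bytes are already most-significant first: 0x67BAC54F.

0x67BAC54F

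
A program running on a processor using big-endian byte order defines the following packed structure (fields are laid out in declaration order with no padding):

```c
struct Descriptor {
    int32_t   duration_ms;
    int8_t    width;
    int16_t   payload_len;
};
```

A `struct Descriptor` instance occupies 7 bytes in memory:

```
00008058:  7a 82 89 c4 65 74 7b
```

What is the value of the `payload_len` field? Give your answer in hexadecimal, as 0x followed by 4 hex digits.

`payload_len` follows `duration_ms` (4 B), `width` (1 B), so it starts at offset 4 + 1 = 5 and occupies 2 bytes.
Bytes at offsets 5..6: 74 7B.
In big-endian order the high byte comes first in memory.
The bytes are already most-significant first: 0x747B.

0x747B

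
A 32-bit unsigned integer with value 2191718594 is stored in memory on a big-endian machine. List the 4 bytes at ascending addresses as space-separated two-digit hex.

82 A2 F8 C2

2191718594 in hexadecimal, padded to 32 bits, is 0x82A2F8C2.
Split into bytes (most-significant first): 82 A2 F8 C2.
Big-endian stores the most-significant byte at the lowest address.
So the memory order matches the most-significant-first order: 82 A2 F8 C2.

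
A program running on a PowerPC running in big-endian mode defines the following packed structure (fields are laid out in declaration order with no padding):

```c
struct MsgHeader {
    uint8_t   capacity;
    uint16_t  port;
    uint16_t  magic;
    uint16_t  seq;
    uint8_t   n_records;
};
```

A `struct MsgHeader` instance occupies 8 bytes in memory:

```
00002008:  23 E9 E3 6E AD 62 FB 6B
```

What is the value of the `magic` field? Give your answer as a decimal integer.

`magic` follows `capacity` (1 B), `port` (2 B), so it starts at offset 1 + 2 = 3 and occupies 2 bytes.
Bytes at offsets 3..4: 6E AD.
Big-endian: lowest address holds the most-significant byte.
The bytes are already most-significant first: 0x6EAD.
0x6EAD = 28333.

28333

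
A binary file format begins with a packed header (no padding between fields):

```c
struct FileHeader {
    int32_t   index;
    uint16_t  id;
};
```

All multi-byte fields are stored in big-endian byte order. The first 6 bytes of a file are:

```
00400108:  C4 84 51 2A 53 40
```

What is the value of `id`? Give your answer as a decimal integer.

`id` follows `index` (4 bytes), so it starts at byte offset 4 and occupies 2 bytes.
Bytes at offsets 4..5: 53 40.
Big-endian stores the most-significant byte at the lowest address.
The bytes are already most-significant first: 0x5340.
0x5340 = 21312.

21312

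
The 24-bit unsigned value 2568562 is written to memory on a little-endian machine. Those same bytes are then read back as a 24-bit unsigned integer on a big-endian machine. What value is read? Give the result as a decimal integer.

7483687

2568562 in 24-bit hexadecimal is 0x273172.
Stored little-endian, the bytes at ascending addresses are 72 31 27.
Read back as big-endian, the last byte is least significant, giving 0x723127.
0x723127 = 7483687.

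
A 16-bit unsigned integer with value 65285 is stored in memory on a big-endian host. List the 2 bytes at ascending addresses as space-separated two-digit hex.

65285 in hexadecimal, padded to 16 bits, is 0xFF05.
Split into bytes (most-significant first): FF 05.
Big-endian: lowest address holds the most-significant byte.
So the memory order matches the most-significant-first order: FF 05.

FF 05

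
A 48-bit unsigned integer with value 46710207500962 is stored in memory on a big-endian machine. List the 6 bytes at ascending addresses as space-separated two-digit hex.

46710207500962 in hexadecimal, padded to 48 bits, is 0x2A7B915352A2.
Split into bytes (most-significant first): 2A 7B 91 53 52 A2.
In big-endian order the high byte comes first in memory.
So the memory order matches the most-significant-first order: 2A 7B 91 53 52 A2.

2A 7B 91 53 52 A2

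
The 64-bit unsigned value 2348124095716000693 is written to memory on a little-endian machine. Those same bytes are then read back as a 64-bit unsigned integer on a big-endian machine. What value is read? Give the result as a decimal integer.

2348124095716000693 in 64-bit hexadecimal is 0x2096366C95B003B5.
Stored little-endian, the bytes at ascending addresses are B5 03 B0 95 6C 36 96 20.
Read back as big-endian, the last byte is least significant, giving 0xB503B0956C369620.
0xB503B0956C369620 = 13043463101607220768.

13043463101607220768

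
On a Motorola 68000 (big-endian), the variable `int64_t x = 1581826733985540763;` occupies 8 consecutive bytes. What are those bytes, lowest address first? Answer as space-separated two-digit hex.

15 F3 C7 08 9F 6C AA 9B

1581826733985540763 in hexadecimal, padded to 64 bits, is 0x15F3C7089F6CAA9B.
Split into bytes (most-significant first): 15 F3 C7 08 9F 6C AA 9B.
In big-endian order the high byte comes first in memory.
So the memory order matches the most-significant-first order: 15 F3 C7 08 9F 6C AA 9B.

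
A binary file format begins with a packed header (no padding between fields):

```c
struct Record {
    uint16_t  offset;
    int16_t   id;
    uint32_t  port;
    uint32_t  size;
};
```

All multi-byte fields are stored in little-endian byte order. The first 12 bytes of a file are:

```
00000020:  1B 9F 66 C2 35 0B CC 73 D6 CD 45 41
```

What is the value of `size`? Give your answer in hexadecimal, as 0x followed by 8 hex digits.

0x4145CDD6

`size` follows `offset` (2 B), `id` (2 B), `port` (4 B), so it starts at offset 2 + 2 + 4 = 8 and occupies 4 bytes.
Bytes at offsets 8..11: D6 CD 45 41.
In little-endian order the low byte comes first in memory.
Reassemble most-significant byte first: 41 45 CD D6 → 0x4145CDD6.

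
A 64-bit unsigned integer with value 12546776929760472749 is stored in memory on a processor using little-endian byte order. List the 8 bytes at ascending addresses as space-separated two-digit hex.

AD 6E 70 56 24 1B 1F AE

12546776929760472749 in hexadecimal, padded to 64 bits, is 0xAE1F1B2456706EAD.
Split into bytes (most-significant first): AE 1F 1B 24 56 70 6E AD.
Little-endian: lowest address holds the least-significant byte.
So at ascending addresses the bytes are AD 6E 70 56 24 1B 1F AE.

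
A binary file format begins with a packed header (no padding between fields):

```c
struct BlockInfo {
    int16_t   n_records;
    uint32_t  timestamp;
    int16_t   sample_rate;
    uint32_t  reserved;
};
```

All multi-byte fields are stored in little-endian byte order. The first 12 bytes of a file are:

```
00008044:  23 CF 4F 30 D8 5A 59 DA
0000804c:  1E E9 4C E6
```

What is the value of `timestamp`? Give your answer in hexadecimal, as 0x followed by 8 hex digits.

`timestamp` follows `n_records` (2 bytes), so it starts at byte offset 2 and occupies 4 bytes.
Bytes at offsets 2..5: 4F 30 D8 5A.
Little-endian: lowest address holds the least-significant byte.
Reassemble most-significant byte first: 5A D8 30 4F → 0x5AD8304F.

0x5AD8304F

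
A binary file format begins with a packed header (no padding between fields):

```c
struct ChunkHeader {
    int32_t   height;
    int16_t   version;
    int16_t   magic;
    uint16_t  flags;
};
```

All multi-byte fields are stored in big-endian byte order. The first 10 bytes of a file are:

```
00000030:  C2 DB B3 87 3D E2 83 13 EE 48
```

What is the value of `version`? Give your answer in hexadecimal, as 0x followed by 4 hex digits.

0x3DE2

`version` follows `height` (4 bytes), so it starts at byte offset 4 and occupies 2 bytes.
Bytes at offsets 4..5: 3D E2.
In big-endian order the high byte comes first in memory.
The bytes are already most-significant first: 0x3DE2.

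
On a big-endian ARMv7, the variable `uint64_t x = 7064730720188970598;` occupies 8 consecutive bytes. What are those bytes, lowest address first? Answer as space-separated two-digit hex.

7064730720188970598 in hexadecimal, padded to 64 bits, is 0x620AF728D2A73666.
Split into bytes (most-significant first): 62 0A F7 28 D2 A7 36 66.
In big-endian order the high byte comes first in memory.
So the memory order matches the most-significant-first order: 62 0A F7 28 D2 A7 36 66.

62 0A F7 28 D2 A7 36 66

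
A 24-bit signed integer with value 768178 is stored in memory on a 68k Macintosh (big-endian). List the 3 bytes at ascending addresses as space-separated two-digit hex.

768178 in hexadecimal, padded to 24 bits, is 0x0BB8B2.
Split into bytes (most-significant first): 0B B8 B2.
Big-endian stores the most-significant byte at the lowest address.
So the memory order matches the most-significant-first order: 0B B8 B2.

0B B8 B2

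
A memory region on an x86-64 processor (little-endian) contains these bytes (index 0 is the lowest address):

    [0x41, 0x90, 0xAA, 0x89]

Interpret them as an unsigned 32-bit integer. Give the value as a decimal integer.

2309656641

Little-endian: lowest address holds the least-significant byte.
Reassemble most-significant byte first: 89 AA 90 41 → 0x89AA9041.
0x89AA9041 = 2309656641.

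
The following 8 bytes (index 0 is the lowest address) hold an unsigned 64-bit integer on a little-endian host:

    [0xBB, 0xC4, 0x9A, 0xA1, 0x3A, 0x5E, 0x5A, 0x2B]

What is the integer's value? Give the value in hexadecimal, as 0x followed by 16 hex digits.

0x2B5A5E3AA19AC4BB

In little-endian order the low byte comes first in memory.
Reassemble most-significant byte first: 2B 5A 5E 3A A1 9A C4 BB → 0x2B5A5E3AA19AC4BB.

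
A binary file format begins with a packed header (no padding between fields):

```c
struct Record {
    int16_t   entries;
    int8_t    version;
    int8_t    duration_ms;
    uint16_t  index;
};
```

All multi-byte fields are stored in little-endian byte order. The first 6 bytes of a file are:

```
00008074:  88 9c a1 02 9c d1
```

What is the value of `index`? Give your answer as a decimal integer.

53660

`index` follows `entries` (2 B), `version` (1 B), `duration_ms` (1 B), so it starts at offset 2 + 1 + 1 = 4 and occupies 2 bytes.
Bytes at offsets 4..5: 9C D1.
In little-endian order the low byte comes first in memory.
Reassemble most-significant byte first: D1 9C → 0xD19C.
0xD19C = 53660.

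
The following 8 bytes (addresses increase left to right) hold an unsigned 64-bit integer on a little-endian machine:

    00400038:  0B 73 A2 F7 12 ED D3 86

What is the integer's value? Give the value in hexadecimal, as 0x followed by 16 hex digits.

In little-endian order the low byte comes first in memory.
Reassemble most-significant byte first: 86 D3 ED 12 F7 A2 73 0B → 0x86D3ED12F7A2730B.

0x86D3ED12F7A2730B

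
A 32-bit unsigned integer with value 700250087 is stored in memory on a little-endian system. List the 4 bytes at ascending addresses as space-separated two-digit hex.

E7 F7 BC 29

700250087 in hexadecimal, padded to 32 bits, is 0x29BCF7E7.
Split into bytes (most-significant first): 29 BC F7 E7.
Little-endian: lowest address holds the least-significant byte.
So at ascending addresses the bytes are E7 F7 BC 29.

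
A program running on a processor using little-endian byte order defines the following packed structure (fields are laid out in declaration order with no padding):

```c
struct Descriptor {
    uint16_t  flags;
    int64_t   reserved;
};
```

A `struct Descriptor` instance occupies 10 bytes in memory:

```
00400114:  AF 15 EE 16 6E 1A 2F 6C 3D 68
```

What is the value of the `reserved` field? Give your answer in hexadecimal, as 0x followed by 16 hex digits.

0x683D6C2F1A6E16EE

`reserved` follows `flags` (2 bytes), so it starts at byte offset 2 and occupies 8 bytes.
Bytes at offsets 2..9: EE 16 6E 1A 2F 6C 3D 68.
In little-endian order the low byte comes first in memory.
Reassemble most-significant byte first: 68 3D 6C 2F 1A 6E 16 EE → 0x683D6C2F1A6E16EE.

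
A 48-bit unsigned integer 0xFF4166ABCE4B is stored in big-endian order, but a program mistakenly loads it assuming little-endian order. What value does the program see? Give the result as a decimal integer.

Stored big-endian, the bytes at ascending addresses are FF 41 66 AB CE 4B.
Read back as little-endian, the first byte is least significant, giving 0x4BCEAB6641FF.
0x4BCEAB6641FF = 83351010951679.

83351010951679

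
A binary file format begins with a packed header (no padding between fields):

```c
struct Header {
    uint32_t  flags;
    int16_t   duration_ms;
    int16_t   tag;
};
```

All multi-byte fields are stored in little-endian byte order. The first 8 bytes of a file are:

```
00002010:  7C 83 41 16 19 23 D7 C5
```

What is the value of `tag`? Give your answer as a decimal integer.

-14889

`tag` follows `flags` (4 B), `duration_ms` (2 B), so it starts at offset 4 + 2 = 6 and occupies 2 bytes.
Bytes at offsets 6..7: D7 C5.
In little-endian order the low byte comes first in memory.
Reassemble most-significant byte first: C5 D7 → 0xC5D7.
Top bit is set, so as a signed 16-bit value this is 0xC5D7 − 2^16 = -14889.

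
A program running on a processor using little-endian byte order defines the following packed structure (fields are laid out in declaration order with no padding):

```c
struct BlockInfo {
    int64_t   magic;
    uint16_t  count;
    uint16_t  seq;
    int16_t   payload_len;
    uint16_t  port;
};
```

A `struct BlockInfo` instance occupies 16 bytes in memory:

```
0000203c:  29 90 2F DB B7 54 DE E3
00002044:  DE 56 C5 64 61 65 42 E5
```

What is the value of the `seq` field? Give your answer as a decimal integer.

`seq` follows `magic` (8 B), `count` (2 B), so it starts at offset 8 + 2 = 10 and occupies 2 bytes.
Bytes at offsets 10..11: C5 64.
Little-endian stores the least-significant byte at the lowest address.
Reassemble most-significant byte first: 64 C5 → 0x64C5.
0x64C5 = 25797.

25797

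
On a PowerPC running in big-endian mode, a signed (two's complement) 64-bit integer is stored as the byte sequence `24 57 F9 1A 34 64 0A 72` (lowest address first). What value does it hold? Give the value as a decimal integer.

Big-endian: lowest address holds the most-significant byte.
The bytes are already most-significant first: 0x2457F91A34640A72.
0x2457F91A34640A72 = 2618835599282670194.

2618835599282670194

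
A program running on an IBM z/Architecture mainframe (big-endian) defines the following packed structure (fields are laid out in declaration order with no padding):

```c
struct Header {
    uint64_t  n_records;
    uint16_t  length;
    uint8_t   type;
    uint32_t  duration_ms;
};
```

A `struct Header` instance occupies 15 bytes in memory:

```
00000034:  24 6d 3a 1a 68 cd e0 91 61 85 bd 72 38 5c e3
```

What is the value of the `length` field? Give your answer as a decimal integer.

24965

`length` follows `n_records` (8 bytes), so it starts at byte offset 8 and occupies 2 bytes.
Bytes at offsets 8..9: 61 85.
Big-endian stores the most-significant byte at the lowest address.
The bytes are already most-significant first: 0x6185.
0x6185 = 24965.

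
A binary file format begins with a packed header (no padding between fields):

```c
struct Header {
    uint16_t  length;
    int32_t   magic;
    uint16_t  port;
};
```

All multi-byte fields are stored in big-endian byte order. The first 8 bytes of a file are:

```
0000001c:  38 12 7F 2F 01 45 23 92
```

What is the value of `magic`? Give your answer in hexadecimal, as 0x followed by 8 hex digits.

`magic` follows `length` (2 bytes), so it starts at byte offset 2 and occupies 4 bytes.
Bytes at offsets 2..5: 7F 2F 01 45.
Big-endian: lowest address holds the most-significant byte.
The bytes are already most-significant first: 0x7F2F0145.

0x7F2F0145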